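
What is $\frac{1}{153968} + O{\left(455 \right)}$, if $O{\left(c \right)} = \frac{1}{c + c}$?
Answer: $\frac{77439}{70055440} \approx 0.0011054$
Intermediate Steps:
$O{\left(c \right)} = \frac{1}{2 c}$
$\frac{1}{153968} + O{\left(455 \right)} = \frac{1}{153968} + \frac{1}{2 \cdot 455} = \frac{1}{153968} + \frac{1}{2} \cdot \frac{1}{455} = \frac{1}{153968} + \frac{1}{910} = \frac{77439}{70055440}$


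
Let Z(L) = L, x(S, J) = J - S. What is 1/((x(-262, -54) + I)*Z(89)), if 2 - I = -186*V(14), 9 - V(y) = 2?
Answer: 1/134568 ≈ 7.4312e-6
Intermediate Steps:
V(y) = 7 (V(y) = 9 - 1*2 = 9 - 2 = 7)
I = 1304 (I = 2 - (-186)*7 = 2 - 1*(-1302) = 2 + 1302 = 1304)
1/((x(-262, -54) + I)*Z(89)) = 1/(((-54 - 1*(-262)) + 1304)*89) = (1/89)/((-54 + 262) + 1304) = (1/89)/(208 + 1304) = (1/89)/1512 = (1/1512)*(1/89) = 1/134568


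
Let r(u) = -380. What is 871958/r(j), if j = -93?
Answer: -435979/190 ≈ -2294.6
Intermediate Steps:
871958/r(j) = 871958/(-380) = 871958*(-1/380) = -435979/190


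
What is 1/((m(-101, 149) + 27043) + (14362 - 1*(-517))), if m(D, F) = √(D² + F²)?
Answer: 1233/51688873 - √32402/1757421682 ≈ 2.3752e-5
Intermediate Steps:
1/((m(-101, 149) + 27043) + (14362 - 1*(-517))) = 1/((√((-101)² + 149²) + 27043) + (14362 - 1*(-517))) = 1/((√(10201 + 22201) + 27043) + (14362 + 517)) = 1/((√32402 + 27043) + 14879) = 1/((27043 + √32402) + 14879) = 1/(41922 + √32402)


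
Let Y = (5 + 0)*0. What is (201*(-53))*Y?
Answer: 0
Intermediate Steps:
Y = 0 (Y = 5*0 = 0)
(201*(-53))*Y = (201*(-53))*0 = -10653*0 = 0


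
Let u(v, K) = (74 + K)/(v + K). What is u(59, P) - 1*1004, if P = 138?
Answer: -197576/197 ≈ -1002.9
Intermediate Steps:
u(v, K) = (74 + K)/(K + v)
u(59, P) - 1*1004 = (74 + 138)/(138 + 59) - 1*1004 = 212/197 - 1004 = -197576/197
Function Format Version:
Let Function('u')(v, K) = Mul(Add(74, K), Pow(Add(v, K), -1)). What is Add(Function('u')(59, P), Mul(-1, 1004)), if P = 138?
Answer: Rational(-197576, 197) ≈ -1002.9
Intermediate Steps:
Function('u')(v, K) = Mul(Pow(Add(K, v), -1), Add(74, K)) (Function('u')(v, K) = Mul(Add(74, K), Pow(Add(K, v), -1)) = Mul(Pow(Add(K, v), -1), Add(74, K)))
Add(Function('u')(59, P), Mul(-1, 1004)) = Add(Mul(Pow(Add(138, 59), -1), Add(74, 138)), Mul(-1, 1004)) = Add(Mul(Pow(197, -1), 212), -1004) = Add(Mul(Rational(1, 197), 212), -1004) = Add(Rational(212, 197), -1004) = Rational(-197576, 197)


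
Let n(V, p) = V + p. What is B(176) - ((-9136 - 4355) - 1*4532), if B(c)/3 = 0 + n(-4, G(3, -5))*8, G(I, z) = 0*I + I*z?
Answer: 17567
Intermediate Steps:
G(I, z) = I*z (G(I, z) = 0 + I*z = I*z)
B(c) = -456 (B(c) = 3*(0 + (-4 + 3*(-5))*8) = 3*(0 + (-4 - 15)*8) = 3*(0 - 19*8) = 3*(0 - 152) = 3*(-152) = -456)
B(176) - ((-9136 - 4355) - 1*4532) = -456 - ((-9136 - 4355) - 1*4532) = -456 - (-13491 - 4532) = -456 - 1*(-18023) = -456 + 18023 = 17567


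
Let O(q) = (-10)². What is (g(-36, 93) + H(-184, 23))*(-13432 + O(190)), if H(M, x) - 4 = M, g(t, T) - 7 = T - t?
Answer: 586608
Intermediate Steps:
O(q) = 100
g(t, T) = 7 + T - t (g(t, T) = 7 + (T - t) = 7 + T - t)
H(M, x) = 4 + M
(g(-36, 93) + H(-184, 23))*(-13432 + O(190)) = ((7 + 93 - 1*(-36)) + (4 - 184))*(-13432 + 100) = ((7 + 93 + 36) - 180)*(-13332) = (136 - 180)*(-13332) = -44*(-13332) = 586608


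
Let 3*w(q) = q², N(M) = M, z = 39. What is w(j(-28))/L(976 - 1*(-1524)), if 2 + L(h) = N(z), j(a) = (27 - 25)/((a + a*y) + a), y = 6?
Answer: 1/1392384 ≈ 7.1819e-7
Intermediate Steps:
j(a) = 1/(4*a) (j(a) = (27 - 25)/((a + a*6) + a) = 2/((a + 6*a) + a) = 2/(7*a + a) = 2/((8*a)) = 2*(1/(8*a)) = 1/(4*a))
L(h) = 37 (L(h) = -2 + 39 = 37)
w(q) = q²/3
w(j(-28))/L(976 - 1*(-1524)) = (((¼)/(-28))²/3)/37 = (((¼)*(-1/28))²/3)*(1/37) = ((-1/112)²/3)*(1/37) = ((⅓)*(1/12544))*(1/37) = (1/37632)*(1/37) = 1/1392384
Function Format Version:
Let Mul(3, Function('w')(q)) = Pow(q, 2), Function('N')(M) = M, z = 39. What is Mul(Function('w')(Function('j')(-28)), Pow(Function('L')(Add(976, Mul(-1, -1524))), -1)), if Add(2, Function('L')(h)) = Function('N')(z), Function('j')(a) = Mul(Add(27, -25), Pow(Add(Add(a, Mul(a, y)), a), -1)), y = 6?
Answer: Rational(1, 1392384) ≈ 7.1819e-7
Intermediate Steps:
Function('j')(a) = Mul(Rational(1, 4), Pow(a, -1)) (Function('j')(a) = Mul(Add(27, -25), Pow(Add(Add(a, Mul(a, 6)), a), -1)) = Mul(2, Pow(Add(Add(a, Mul(6, a)), a), -1)) = Mul(2, Pow(Add(Mul(7, a), a), -1)) = Mul(2, Pow(Mul(8, a), -1)) = Mul(2, Mul(Rational(1, 8), Pow(a, -1))) = Mul(Rational(1, 4), Pow(a, -1)))
Function('L')(h) = 37 (Function('L')(h) = Add(-2, 39) = 37)
Function('w')(q) = Mul(Rational(1, 3), Pow(q, 2))
Mul(Function('w')(Function('j')(-28)), Pow(Function('L')(Add(976, Mul(-1, -1524))), -1)) = Mul(Mul(Rational(1, 3), Pow(Mul(Rational(1, 4), Pow(-28, -1)), 2)), Pow(37, -1)) = Mul(Mul(Rational(1, 3), Pow(Mul(Rational(1, 4), Rational(-1, 28)), 2)), Rational(1, 37)) = Mul(Mul(Rational(1, 3), Pow(Rational(-1, 112), 2)), Rational(1, 37)) = Mul(Mul(Rational(1, 3), Rational(1, 12544)), Rational(1, 37)) = Mul(Rational(1, 37632), Rational(1, 37)) = Rational(1, 1392384)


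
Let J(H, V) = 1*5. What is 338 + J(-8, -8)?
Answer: 343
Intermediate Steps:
J(H, V) = 5
338 + J(-8, -8) = 338 + 5 = 343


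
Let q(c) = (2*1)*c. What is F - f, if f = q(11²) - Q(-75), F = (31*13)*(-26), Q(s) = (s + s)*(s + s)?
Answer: 11780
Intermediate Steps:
Q(s) = 4*s² (Q(s) = (2*s)*(2*s) = 4*s²)
F = -10478 (F = 403*(-26) = -10478)
q(c) = 2*c
f = -22258 (f = 2*11² - 4*(-75)² = 2*121 - 4*5625 = 242 - 1*22500 = 242 - 22500 = -22258)
F - f = -10478 - 1*(-22258) = -10478 + 22258 = 11780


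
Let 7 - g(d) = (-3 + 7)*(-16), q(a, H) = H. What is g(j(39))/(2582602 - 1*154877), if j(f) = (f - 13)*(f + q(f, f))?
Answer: 71/2427725 ≈ 2.9245e-5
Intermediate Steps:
j(f) = 2*f*(-13 + f) (j(f) = (f - 13)*(f + f) = (-13 + f)*(2*f) = 2*f*(-13 + f))
g(d) = 71 (g(d) = 7 - (-3 + 7)*(-16) = 7 - 4*(-16) = 7 - 1*(-64) = 7 + 64 = 71)
g(j(39))/(2582602 - 1*154877) = 71/(2582602 - 1*154877) = 71/(2582602 - 154877) = 71/2427725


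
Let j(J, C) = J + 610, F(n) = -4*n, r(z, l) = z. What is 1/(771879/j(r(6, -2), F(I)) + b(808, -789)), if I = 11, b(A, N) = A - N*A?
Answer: 616/393976999 ≈ 1.5635e-6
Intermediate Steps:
b(A, N) = A - A*N
j(J, C) = 610 + J
1/(771879/j(r(6, -2), F(I)) + b(808, -789)) = 1/(771879/(610 + 6) + 808*(1 - 1*(-789))) = 1/(771879/616 + 808*(1 + 789)) = 1/(771879*(1/616) + 808*790) = 1/(771879/616 + 638320) = 1/(393976999/616) = 616/393976999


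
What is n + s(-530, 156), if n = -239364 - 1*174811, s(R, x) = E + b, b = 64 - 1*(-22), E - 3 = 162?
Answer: -413924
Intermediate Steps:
E = 165 (E = 3 + 162 = 165)
b = 86 (b = 64 + 22 = 86)
s(R, x) = 251 (s(R, x) = 165 + 86 = 251)
n = -414175 (n = -239364 - 174811 = -414175)
n + s(-530, 156) = -414175 + 251 = -413924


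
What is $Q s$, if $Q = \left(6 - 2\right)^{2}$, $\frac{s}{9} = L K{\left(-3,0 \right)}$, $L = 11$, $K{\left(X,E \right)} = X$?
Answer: $-4752$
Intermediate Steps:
$s = -297$ ($s = 9 \cdot 11 \left(-3\right) = 9 \left(-33\right) = -297$)
$Q = 16$ ($Q = 4^{2} = 16$)
$Q s = 16 \left(-297\right) = -4752$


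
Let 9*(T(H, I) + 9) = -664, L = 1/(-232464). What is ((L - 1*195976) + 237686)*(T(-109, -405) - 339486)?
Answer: -29632354262323241/2092176 ≈ -1.4163e+10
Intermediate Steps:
L = -1/232464 ≈ -4.3017e-6
T(H, I) = -745/9 (T(H, I) = -9 + (1/9)*(-664) = -9 - 664/9 = -745/9)
((L - 1*195976) + 237686)*(T(-109, -405) - 339486) = ((-1/232464 - 1*195976) + 237686)*(-745/9 - 339486) = ((-1/232464 - 195976) + 237686)*(-3056119/9) = (-45557364865/232464 + 237686)*(-3056119/9) = (9696073439/232464)*(-3056119/9) = -29632354262323241/2092176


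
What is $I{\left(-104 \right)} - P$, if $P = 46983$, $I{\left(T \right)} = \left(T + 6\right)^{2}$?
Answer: $-37379$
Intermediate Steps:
$I{\left(T \right)} = \left(6 + T\right)^{2}$
$I{\left(-104 \right)} - P = \left(6 - 104\right)^{2} - 46983 = \left(-98\right)^{2} - 46983 = 9604 - 46983 = -37379$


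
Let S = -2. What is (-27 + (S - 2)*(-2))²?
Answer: 361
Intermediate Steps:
(-27 + (S - 2)*(-2))² = (-27 + (-2 - 2)*(-2))² = (-27 - 4*(-2))² = (-27 + 8)² = (-19)² = 361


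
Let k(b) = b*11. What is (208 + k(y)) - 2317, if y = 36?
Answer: -1713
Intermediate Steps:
k(b) = 11*b
(208 + k(y)) - 2317 = (208 + 11*36) - 2317 = (208 + 396) - 2317 = 604 - 2317 = -1713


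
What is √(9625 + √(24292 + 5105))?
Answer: √(9625 + √29397) ≈ 98.977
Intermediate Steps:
√(9625 + √(24292 + 5105)) = √(9625 + √29397)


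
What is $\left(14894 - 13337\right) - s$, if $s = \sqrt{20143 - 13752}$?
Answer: $1557 - \sqrt{6391} \approx 1477.1$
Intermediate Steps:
$s = \sqrt{6391} \approx 79.944$
$\left(14894 - 13337\right) - s = \left(14894 - 13337\right) - \sqrt{6391} = 1557 - \sqrt{6391}$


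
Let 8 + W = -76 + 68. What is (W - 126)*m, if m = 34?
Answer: -4828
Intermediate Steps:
W = -16 (W = -8 + (-76 + 68) = -8 - 8 = -16)
(W - 126)*m = (-16 - 126)*34 = -142*34 = -4828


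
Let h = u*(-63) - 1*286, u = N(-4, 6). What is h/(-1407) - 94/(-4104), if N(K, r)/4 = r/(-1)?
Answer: -816541/962388 ≈ -0.84845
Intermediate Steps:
N(K, r) = -4*r (N(K, r) = 4*(r/(-1)) = 4*(r*(-1)) = 4*(-r) = -4*r)
u = -24 (u = -4*6 = -24)
h = 1226 (h = -24*(-63) - 1*286 = 1512 - 286 = 1226)
h/(-1407) - 94/(-4104) = 1226/(-1407) - 94/(-4104) = 1226*(-1/1407) - 94*(-1/4104) = -1226/1407 + 47/2052 = -816541/962388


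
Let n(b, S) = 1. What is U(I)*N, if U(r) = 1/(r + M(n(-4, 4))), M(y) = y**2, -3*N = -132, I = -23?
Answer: -2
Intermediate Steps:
N = 44 (N = -1/3*(-132) = 44)
U(r) = 1/(1 + r) (U(r) = 1/(r + 1**2) = 1/(r + 1) = 1/(1 + r))
U(I)*N = 44/(1 - 23) = 44/(-22) = -1/22*44 = -2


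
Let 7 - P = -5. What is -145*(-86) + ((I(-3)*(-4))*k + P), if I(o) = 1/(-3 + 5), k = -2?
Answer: 12486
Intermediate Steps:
P = 12 (P = 7 - 1*(-5) = 7 + 5 = 12)
I(o) = 1/2
-145*(-86) + ((I(-3)*(-4))*k + P) = -145*(-86) + (((1/2)*(-4))*(-2) + 12) = 12470 + (-2*(-2) + 12) = 12470 + (4 + 12) = 12470 + 16 = 12486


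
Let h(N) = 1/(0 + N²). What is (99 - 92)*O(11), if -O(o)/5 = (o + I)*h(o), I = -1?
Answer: -350/121 ≈ -2.8926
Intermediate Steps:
h(N) = N⁻² (h(N) = 1/(N²) = N⁻²)
O(o) = -5*(-1 + o)/o² (O(o) = -5*(o - 1)/o² = -5*(-1 + o)/o²)
(99 - 92)*O(11) = (99 - 92)*(5*(1 - 1*11)/11²) = 7*(5*(1/121)*(1 - 11)) = 7*(5*(1/121)*(-10)) = 7*(-50/121) = -350/121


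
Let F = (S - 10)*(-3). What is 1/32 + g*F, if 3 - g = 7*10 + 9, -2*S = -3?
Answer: -62015/32 ≈ -1938.0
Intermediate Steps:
S = 3/2 (S = -1/2*(-3) = 3/2 ≈ 1.5000)
g = -76 (g = 3 - (7*10 + 9) = 3 - (70 + 9) = 3 - 1*79 = 3 - 79 = -76)
F = 51/2 (F = (3/2 - 10)*(-3) = -17/2*(-3) = 51/2 ≈ 25.500)
1/32 + g*F = 1/32 - 76*51/2 = 1/32 - 1938 = -62015/32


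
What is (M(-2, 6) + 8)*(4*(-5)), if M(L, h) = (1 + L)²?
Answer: -180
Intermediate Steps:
(M(-2, 6) + 8)*(4*(-5)) = ((1 - 2)² + 8)*(4*(-5)) = ((-1)² + 8)*(-20) = (1 + 8)*(-20) = 9*(-20) = -180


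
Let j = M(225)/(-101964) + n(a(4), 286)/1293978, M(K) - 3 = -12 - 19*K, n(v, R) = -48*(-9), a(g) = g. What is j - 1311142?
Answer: -2402652573686087/1832488511 ≈ -1.3111e+6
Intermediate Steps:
n(v, R) = 432
M(K) = -9 - 19*K (M(K) = 3 + (-12 - 19*K) = -9 - 19*K)
j = 77603475/1832488511 (j = (-9 - 19*225)/(-101964) + 432/1293978 = (-9 - 4275)*(-1/101964) + 432*(1/1293978) = -4284*(-1/101964) + 72/215663 = 357/8497 + 72/215663 = 77603475/1832488511 ≈ 0.042349)
j - 1311142 = 77603475/1832488511 - 1311142 = -2402652573686087/1832488511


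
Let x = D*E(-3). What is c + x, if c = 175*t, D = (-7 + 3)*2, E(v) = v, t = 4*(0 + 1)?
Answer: 724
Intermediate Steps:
t = 4 (t = 4*1 = 4)
D = -8 (D = -4*2 = -8)
c = 700 (c = 175*4 = 700)
x = 24 (x = -8*(-3) = 24)
c + x = 700 + 24 = 724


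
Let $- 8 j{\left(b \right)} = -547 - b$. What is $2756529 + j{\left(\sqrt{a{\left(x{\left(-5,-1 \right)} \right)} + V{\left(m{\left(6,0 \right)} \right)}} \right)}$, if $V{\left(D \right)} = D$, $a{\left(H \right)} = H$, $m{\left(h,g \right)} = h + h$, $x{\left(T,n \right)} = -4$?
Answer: $\frac{22052779}{8} + \frac{\sqrt{2}}{4} \approx 2.7566 \cdot 10^{6}$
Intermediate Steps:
$m{\left(h,g \right)} = 2 h$
$j{\left(b \right)} = \frac{547}{8} + \frac{b}{8}$ ($j{\left(b \right)} = - \frac{-547 - b}{8} = \frac{547}{8} + \frac{b}{8}$)
$2756529 + j{\left(\sqrt{a{\left(x{\left(-5,-1 \right)} \right)} + V{\left(m{\left(6,0 \right)} \right)}} \right)} = 2756529 + \left(\frac{547}{8} + \frac{\sqrt{-4 + 2 \cdot 6}}{8}\right) = 2756529 + \left(\frac{547}{8} + \frac{\sqrt{-4 + 12}}{8}\right) = 2756529 + \left(\frac{547}{8} + \frac{\sqrt{8}}{8}\right) = 2756529 + \left(\frac{547}{8} + \frac{2 \sqrt{2}}{8}\right) = 2756529 + \left(\frac{547}{8} + \frac{\sqrt{2}}{4}\right) = \frac{22052779}{8} + \frac{\sqrt{2}}{4}$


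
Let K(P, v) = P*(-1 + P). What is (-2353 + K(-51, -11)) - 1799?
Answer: -1500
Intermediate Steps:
(-2353 + K(-51, -11)) - 1799 = (-2353 - 51*(-1 - 51)) - 1799 = (-2353 - 51*(-52)) - 1799 = (-2353 + 2652) - 1799 = 299 - 1799 = -1500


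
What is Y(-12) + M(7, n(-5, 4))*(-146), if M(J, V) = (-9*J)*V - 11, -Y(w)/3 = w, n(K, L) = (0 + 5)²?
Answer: 231592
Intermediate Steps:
n(K, L) = 25 (n(K, L) = 5² = 25)
Y(w) = -3*w
M(J, V) = -11 - 9*J*V (M(J, V) = -9*J*V - 11 = -11 - 9*J*V)
Y(-12) + M(7, n(-5, 4))*(-146) = -3*(-12) + (-11 - 9*7*25)*(-146) = 36 + (-11 - 1575)*(-146) = 36 - 1586*(-146) = 36 + 231556 = 231592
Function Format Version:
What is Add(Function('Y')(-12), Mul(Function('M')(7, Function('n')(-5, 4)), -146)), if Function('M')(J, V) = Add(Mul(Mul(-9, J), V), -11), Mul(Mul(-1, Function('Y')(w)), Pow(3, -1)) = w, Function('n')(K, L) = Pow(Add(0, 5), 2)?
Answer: 231592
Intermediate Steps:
Function('n')(K, L) = 25 (Function('n')(K, L) = Pow(5, 2) = 25)
Function('Y')(w) = Mul(-3, w)
Function('M')(J, V) = Add(-11, Mul(-9, J, V)) (Function('M')(J, V) = Add(Mul(-9, J, V), -11) = Add(-11, Mul(-9, J, V)))
Add(Function('Y')(-12), Mul(Function('M')(7, Function('n')(-5, 4)), -146)) = Add(Mul(-3, -12), Mul(Add(-11, Mul(-9, 7, 25)), -146)) = Add(36, Mul(Add(-11, -1575), -146)) = Add(36, Mul(-1586, -146)) = Add(36, 231556) = 231592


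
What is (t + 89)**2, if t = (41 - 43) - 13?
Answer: 5476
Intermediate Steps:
t = -15 (t = -2 - 13 = -15)
(t + 89)**2 = (-15 + 89)**2 = 74**2 = 5476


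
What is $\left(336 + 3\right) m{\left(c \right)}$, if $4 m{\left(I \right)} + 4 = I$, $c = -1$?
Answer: $- \frac{1695}{4} \approx -423.75$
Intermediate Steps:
$m{\left(I \right)} = -1 + \frac{I}{4}$
$\left(336 + 3\right) m{\left(c \right)} = \left(336 + 3\right) \left(-1 + \frac{1}{4} \left(-1\right)\right) = 339 \left(-1 - \frac{1}{4}\right) = 339 \left(- \frac{5}{4}\right) = - \frac{1695}{4}$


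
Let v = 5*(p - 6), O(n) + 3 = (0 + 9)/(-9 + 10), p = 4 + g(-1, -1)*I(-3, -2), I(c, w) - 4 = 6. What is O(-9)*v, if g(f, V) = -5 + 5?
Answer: -60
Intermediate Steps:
g(f, V) = 0
I(c, w) = 10 (I(c, w) = 4 + 6 = 10)
p = 4 (p = 4 + 0*10 = 4 + 0 = 4)
O(n) = 6 (O(n) = -3 + (0 + 9)/(-9 + 10) = -3 + 9/1 = -3 + 9*1 = -3 + 9 = 6)
v = -10 (v = 5*(4 - 6) = 5*(-2) = -10)
O(-9)*v = 6*(-10) = -60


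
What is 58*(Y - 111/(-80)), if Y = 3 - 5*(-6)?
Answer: 79779/40 ≈ 1994.5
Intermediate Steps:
Y = 33 (Y = 3 + 30 = 33)
58*(Y - 111/(-80)) = 58*(33 - 111/(-80)) = 58*(33 - 111*(-1/80)) = 58*(33 + 111/80) = 58*(2751/80) = 79779/40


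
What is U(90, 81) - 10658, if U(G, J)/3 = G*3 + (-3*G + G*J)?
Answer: 11212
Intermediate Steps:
U(G, J) = 3*G*J (U(G, J) = 3*(G*3 + (-3*G + G*J)) = 3*(3*G + (-3*G + G*J)) = 3*(G*J) = 3*G*J)
U(90, 81) - 10658 = 3*90*81 - 10658 = 21870 - 10658 = 11212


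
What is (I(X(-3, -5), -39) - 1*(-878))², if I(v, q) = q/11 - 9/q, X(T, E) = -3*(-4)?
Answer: 15645006400/20449 ≈ 7.6507e+5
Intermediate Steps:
X(T, E) = 12
I(v, q) = -9/q + q/11 (I(v, q) = q*(1/11) - 9/q = q/11 - 9/q = -9/q + q/11)
(I(X(-3, -5), -39) - 1*(-878))² = ((-9/(-39) + (1/11)*(-39)) - 1*(-878))² = ((-9*(-1/39) - 39/11) + 878)² = ((3/13 - 39/11) + 878)² = (-474/143 + 878)² = (125080/143)² = 15645006400/20449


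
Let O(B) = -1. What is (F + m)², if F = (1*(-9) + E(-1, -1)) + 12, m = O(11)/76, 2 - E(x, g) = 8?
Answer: 52441/5776 ≈ 9.0791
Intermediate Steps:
E(x, g) = -6 (E(x, g) = 2 - 1*8 = 2 - 8 = -6)
m = -1/76 ≈ -0.013158
F = -3 (F = (1*(-9) - 6) + 12 = (-9 - 6) + 12 = -15 + 12 = -3)
(F + m)² = (-3 - 1/76)² = (-229/76)² = 52441/5776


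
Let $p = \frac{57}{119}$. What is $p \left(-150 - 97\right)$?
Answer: $- \frac{14079}{119} \approx -118.31$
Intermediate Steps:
$p = \frac{57}{119}$ ($p = 57 \cdot \frac{1}{119} = \frac{57}{119} \approx 0.47899$)
$p \left(-150 - 97\right) = \frac{57 \left(-150 - 97\right)}{119} = \frac{57}{119} \left(-247\right) = - \frac{14079}{119}$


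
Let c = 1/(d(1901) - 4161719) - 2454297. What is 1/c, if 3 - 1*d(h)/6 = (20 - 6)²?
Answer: -4162877/10216936532470 ≈ -4.0745e-7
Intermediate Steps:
d(h) = -1158 (d(h) = 18 - 6*(20 - 6)² = 18 - 6*14² = 18 - 6*196 = 18 - 1176 = -1158)
c = -10216936532470/4162877 (c = 1/(-1158 - 4161719) - 2454297 = 1/(-4162877) - 2454297 = -1/4162877 - 2454297 = -10216936532470/4162877 ≈ -2.4543e+6)
1/c = 1/(-10216936532470/4162877) = -4162877/10216936532470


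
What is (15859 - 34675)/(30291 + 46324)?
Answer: -2688/10945 ≈ -0.24559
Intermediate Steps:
(15859 - 34675)/(30291 + 46324) = -18816/76615 = -18816*1/76615 = -2688/10945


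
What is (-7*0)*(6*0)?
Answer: 0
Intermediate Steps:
(-7*0)*(6*0) = 0*0 = 0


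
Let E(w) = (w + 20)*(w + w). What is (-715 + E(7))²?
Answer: 113569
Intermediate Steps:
E(w) = 2*w*(20 + w) (E(w) = (20 + w)*(2*w) = 2*w*(20 + w))
(-715 + E(7))² = (-715 + 2*7*(20 + 7))² = (-715 + 2*7*27)² = (-715 + 378)² = (-337)² = 113569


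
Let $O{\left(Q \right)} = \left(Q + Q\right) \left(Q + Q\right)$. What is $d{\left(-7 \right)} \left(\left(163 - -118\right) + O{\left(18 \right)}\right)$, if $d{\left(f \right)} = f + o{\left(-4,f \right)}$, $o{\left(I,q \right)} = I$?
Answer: $-17347$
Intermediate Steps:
$O{\left(Q \right)} = 4 Q^{2}$ ($O{\left(Q \right)} = 2 Q 2 Q = 4 Q^{2}$)
$d{\left(f \right)} = -4 + f$ ($d{\left(f \right)} = f - 4 = -4 + f$)
$d{\left(-7 \right)} \left(\left(163 - -118\right) + O{\left(18 \right)}\right) = \left(-4 - 7\right) \left(\left(163 - -118\right) + 4 \cdot 18^{2}\right) = - 11 \left(\left(163 + 118\right) + 4 \cdot 324\right) = - 11 \left(281 + 1296\right) = \left(-11\right) 1577 = -17347$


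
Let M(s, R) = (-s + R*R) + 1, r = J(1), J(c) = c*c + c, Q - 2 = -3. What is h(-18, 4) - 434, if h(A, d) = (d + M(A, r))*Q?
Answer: -461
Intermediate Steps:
Q = -1 (Q = 2 - 3 = -1)
J(c) = c + c² (J(c) = c² + c = c + c²)
r = 2 (r = 1*(1 + 1) = 1*2 = 2)
M(s, R) = 1 + R² - s (M(s, R) = (-s + R²) + 1 = (R² - s) + 1 = 1 + R² - s)
h(A, d) = -5 + A - d (h(A, d) = (d + (1 + 2² - A))*(-1) = (d + (1 + 4 - A))*(-1) = (d + (5 - A))*(-1) = (5 + d - A)*(-1) = -5 + A - d)
h(-18, 4) - 434 = (-5 - 18 - 1*4) - 434 = (-5 - 18 - 4) - 434 = -27 - 434 = -461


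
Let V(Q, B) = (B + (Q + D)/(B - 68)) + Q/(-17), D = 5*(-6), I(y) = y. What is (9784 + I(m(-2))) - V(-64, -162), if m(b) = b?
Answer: 19432361/1955 ≈ 9939.8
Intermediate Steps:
D = -30
V(Q, B) = B - Q/17 + (-30 + Q)/(-68 + B) (V(Q, B) = (B + (Q - 30)/(B - 68)) + Q/(-17) = (B + (-30 + Q)/(-68 + B)) + Q*(-1/17) = (B + (-30 + Q)/(-68 + B)) - Q/17 = B - Q/17 + (-30 + Q)/(-68 + B))
(9784 + I(m(-2))) - V(-64, -162) = (9784 - 2) - (-30 + (-162)² - 68*(-162) + 5*(-64) - 1/17*(-162)*(-64))/(-68 - 162) = 9782 - (-30 + 26244 + 11016 - 320 - 10368/17)/(-230) = 9782 - (-1)*617102/(230*17) = 9782 - 1*(-308551/1955) = 9782 + 308551/1955 = 19432361/1955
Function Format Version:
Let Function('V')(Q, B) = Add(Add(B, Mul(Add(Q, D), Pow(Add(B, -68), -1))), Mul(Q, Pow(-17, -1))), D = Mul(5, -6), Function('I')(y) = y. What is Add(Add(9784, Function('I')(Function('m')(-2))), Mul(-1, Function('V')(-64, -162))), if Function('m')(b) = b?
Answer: Rational(19432361, 1955) ≈ 9939.8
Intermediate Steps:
D = -30
Function('V')(Q, B) = Add(B, Mul(Rational(-1, 17), Q), Mul(Pow(Add(-68, B), -1), Add(-30, Q))) (Function('V')(Q, B) = Add(Add(B, Mul(Add(Q, -30), Pow(Add(B, -68), -1))), Mul(Q, Pow(-17, -1))) = Add(Add(B, Mul(Add(-30, Q), Pow(Add(-68, B), -1))), Mul(Q, Rational(-1, 17))) = Add(Add(B, Mul(Pow(Add(-68, B), -1), Add(-30, Q))), Mul(Rational(-1, 17), Q)) = Add(B, Mul(Rational(-1, 17), Q), Mul(Pow(Add(-68, B), -1), Add(-30, Q))))
Add(Add(9784, Function('I')(Function('m')(-2))), Mul(-1, Function('V')(-64, -162))) = Add(Add(9784, -2), Mul(-1, Mul(Pow(Add(-68, -162), -1), Add(-30, Pow(-162, 2), Mul(-68, -162), Mul(5, -64), Mul(Rational(-1, 17), -162, -64))))) = Add(9782, Mul(-1, Mul(Pow(-230, -1), Add(-30, 26244, 11016, -320, Rational(-10368, 17))))) = Add(9782, Mul(-1, Mul(Rational(-1, 230), Rational(617102, 17)))) = Add(9782, Mul(-1, Rational(-308551, 1955))) = Add(9782, Rational(308551, 1955)) = Rational(19432361, 1955)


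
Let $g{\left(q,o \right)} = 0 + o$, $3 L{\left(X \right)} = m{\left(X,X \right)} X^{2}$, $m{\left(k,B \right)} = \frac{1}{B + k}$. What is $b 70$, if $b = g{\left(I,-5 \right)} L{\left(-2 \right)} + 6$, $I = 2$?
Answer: $\frac{1610}{3} \approx 536.67$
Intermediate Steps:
$L{\left(X \right)} = \frac{X}{6}$ ($L{\left(X \right)} = \frac{\frac{1}{X + X} X^{2}}{3} = \frac{\frac{1}{2 X} X^{2}}{3} = \frac{\frac{1}{2} X}{3} = \frac{X}{6}$)
$g{\left(q,o \right)} = o$
$b = \frac{23}{3}$ ($b = - 5 \cdot \frac{1}{6} \left(-2\right) + 6 = \left(-5\right) \left(- \frac{1}{3}\right) + 6 = \frac{5}{3} + 6 = \frac{23}{3} \approx 7.6667$)
$b 70 = \frac{23}{3} \cdot 70 = \frac{1610}{3}$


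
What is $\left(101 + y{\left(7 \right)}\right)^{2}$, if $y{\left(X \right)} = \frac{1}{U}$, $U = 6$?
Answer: $\frac{368449}{36} \approx 10235.0$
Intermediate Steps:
$y{\left(X \right)} = \frac{1}{6}$
$\left(101 + y{\left(7 \right)}\right)^{2} = \left(101 + \frac{1}{6}\right)^{2} = \left(\frac{607}{6}\right)^{2} = \frac{368449}{36}$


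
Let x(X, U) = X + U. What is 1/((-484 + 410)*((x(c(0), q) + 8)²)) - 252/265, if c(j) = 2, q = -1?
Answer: -1510753/1588410 ≈ -0.95111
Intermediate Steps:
x(X, U) = U + X
1/((-484 + 410)*((x(c(0), q) + 8)²)) - 252/265 = 1/((-484 + 410)*(((-1 + 2) + 8)²)) - 252/265 = 1/((-74)*((1 + 8)²)) - 252*1/265 = -1/(74*(9²)) - 252/265 = -1/74/81 - 252/265 = -1/74*1/81 - 252/265 = -1/5994 - 252/265 = -1510753/1588410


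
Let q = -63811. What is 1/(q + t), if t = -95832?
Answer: -1/159643 ≈ -6.2640e-6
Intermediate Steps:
1/(q + t) = 1/(-63811 - 95832) = 1/(-159643) = -1/159643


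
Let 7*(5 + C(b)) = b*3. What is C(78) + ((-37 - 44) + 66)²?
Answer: 1774/7 ≈ 253.43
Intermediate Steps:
C(b) = -5 + 3*b/7 (C(b) = -5 + (b*3)/7 = -5 + (3*b)/7 = -5 + 3*b/7)
C(78) + ((-37 - 44) + 66)² = (-5 + (3/7)*78) + ((-37 - 44) + 66)² = (-5 + 234/7) + (-81 + 66)² = 199/7 + (-15)² = 199/7 + 225 = 1774/7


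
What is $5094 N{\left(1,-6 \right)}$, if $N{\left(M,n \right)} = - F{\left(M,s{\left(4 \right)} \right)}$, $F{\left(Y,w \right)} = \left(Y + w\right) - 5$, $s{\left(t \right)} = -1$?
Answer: $25470$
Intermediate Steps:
$F{\left(Y,w \right)} = -5 + Y + w$
$N{\left(M,n \right)} = 6 - M$ ($N{\left(M,n \right)} = - (-5 + M - 1) = - (-6 + M) = 6 - M$)
$5094 N{\left(1,-6 \right)} = 5094 \left(6 - 1\right) = 5094 \cdot 5 = 25470$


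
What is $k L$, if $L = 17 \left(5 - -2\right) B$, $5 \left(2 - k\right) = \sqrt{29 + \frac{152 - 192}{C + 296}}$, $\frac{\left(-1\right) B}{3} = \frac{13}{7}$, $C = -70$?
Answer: $-1326 + \frac{663 \sqrt{368041}}{565} \approx -614.11$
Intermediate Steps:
$B = - \frac{39}{7}$ ($B = - 3 \cdot \frac{13}{7} = - 3 \cdot 13 \cdot \frac{1}{7} = \left(-3\right) \frac{13}{7} = - \frac{39}{7} \approx -5.5714$)
$k = 2 - \frac{\sqrt{368041}}{565}$ ($k = 2 - \frac{\sqrt{29 + \frac{152 - 192}{-70 + 296}}}{5} = 2 - \frac{\sqrt{29 - \frac{40}{226}}}{5} = 2 - \frac{\sqrt{29 - \frac{20}{113}}}{5} = 2 - \frac{\sqrt{\frac{3257}{113}}}{5} = 2 - \frac{\frac{1}{113} \sqrt{368041}}{5} = 2 - \frac{\sqrt{368041}}{565} \approx 0.92626$)
$L = -663$ ($L = 17 \left(5 - -2\right) \left(- \frac{39}{7}\right) = 17 \left(5 + 2\right) \left(- \frac{39}{7}\right) = 17 \cdot 7 \left(- \frac{39}{7}\right) = 119 \left(- \frac{39}{7}\right) = -663$)
$k L = \left(2 - \frac{\sqrt{368041}}{565}\right) \left(-663\right) = -1326 + \frac{663 \sqrt{368041}}{565}$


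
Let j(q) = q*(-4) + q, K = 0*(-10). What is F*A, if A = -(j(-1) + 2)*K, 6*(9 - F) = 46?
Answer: 0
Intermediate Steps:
F = 4/3 (F = 9 - 1/6*46 = 9 - 23/3 = 4/3 ≈ 1.3333)
K = 0
j(q) = -3*q (j(q) = -4*q + q = -3*q)
A = 0 (A = -(-3*(-1) + 2)*0 = -(3 + 2)*0 = -5*0 = -1*0 = 0)
F*A = (4/3)*0 = 0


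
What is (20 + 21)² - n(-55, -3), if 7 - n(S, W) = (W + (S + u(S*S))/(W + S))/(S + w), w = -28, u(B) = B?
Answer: 4030890/2407 ≈ 1674.7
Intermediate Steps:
n(S, W) = 7 - (W + (S + S²)/(S + W))/(-28 + S) (n(S, W) = 7 - (W + (S + S*S)/(W + S))/(S - 28) = 7 - (W + (S + S²)/(S + W))/(-28 + S))
(20 + 21)² - n(-55, -3) = (20 + 21)² - (-1*(-3)² - 197*(-55) - 196*(-3) + 6*(-55)² + 6*(-55)*(-3))/((-55)² - 28*(-55) - 28*(-3) - 55*(-3)) = 41² - (-1*9 + 10835 + 588 + 6*3025 + 990)/(3025 + 1540 + 84 + 165) = 1681 - (-9 + 10835 + 588 + 18150 + 990)/4814 = 1681 - 30554/4814 = 1681 - 1*15277/2407 = 1681 - 15277/2407 = 4030890/2407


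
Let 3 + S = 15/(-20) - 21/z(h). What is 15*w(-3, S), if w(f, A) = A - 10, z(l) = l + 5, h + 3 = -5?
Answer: -405/4 ≈ -101.25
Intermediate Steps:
h = -8 (h = -3 - 5 = -8)
z(l) = 5 + l
S = 13/4 (S = -3 + (15/(-20) - 21/(5 - 8)) = -3 + (15*(-1/20) - 21/(-3)) = -3 + (-¾ - 21*(-⅓)) = -3 + (-¾ + 7) = -3 + 25/4 = 13/4 ≈ 3.2500)
w(f, A) = -10 + A
15*w(-3, S) = 15*(-10 + 13/4) = 15*(-27/4) = -405/4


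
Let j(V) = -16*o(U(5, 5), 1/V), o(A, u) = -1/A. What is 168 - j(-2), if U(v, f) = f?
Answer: 824/5 ≈ 164.80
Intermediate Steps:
j(V) = 16/5 (j(V) = -(-16)/5 = -16*(-⅕) = 16/5)
168 - j(-2) = 168 - 1*16/5 = 168 - 16/5 = 824/5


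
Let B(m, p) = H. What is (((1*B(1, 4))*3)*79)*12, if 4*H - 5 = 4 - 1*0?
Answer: 6399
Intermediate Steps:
H = 9/4 (H = 5/4 + (4 - 1*0)/4 = 5/4 + (4 + 0)/4 = 5/4 + (1/4)*4 = 5/4 + 1 = 9/4 ≈ 2.2500)
B(m, p) = 9/4
(((1*B(1, 4))*3)*79)*12 = (((1*(9/4))*3)*79)*12 = (((9/4)*3)*79)*12 = ((27/4)*79)*12 = (2133/4)*12 = 6399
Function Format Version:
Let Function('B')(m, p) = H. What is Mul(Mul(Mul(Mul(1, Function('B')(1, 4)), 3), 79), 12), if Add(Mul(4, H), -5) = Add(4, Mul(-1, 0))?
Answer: 6399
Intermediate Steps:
H = Rational(9, 4) (H = Add(Rational(5, 4), Mul(Rational(1, 4), Add(4, Mul(-1, 0)))) = Add(Rational(5, 4), Mul(Rational(1, 4), Add(4, 0))) = Add(Rational(5, 4), Mul(Rational(1, 4), 4)) = Add(Rational(5, 4), 1) = Rational(9, 4) ≈ 2.2500)
Function('B')(m, p) = Rational(9, 4)
Mul(Mul(Mul(Mul(1, Function('B')(1, 4)), 3), 79), 12) = Mul(Mul(Mul(Mul(1, Rational(9, 4)), 3), 79), 12) = Mul(Mul(Mul(Rational(9, 4), 3), 79), 12) = Mul(Mul(Rational(27, 4), 79), 12) = Mul(Rational(2133, 4), 12) = 6399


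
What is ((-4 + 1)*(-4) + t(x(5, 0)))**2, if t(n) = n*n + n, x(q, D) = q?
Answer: 1764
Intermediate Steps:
t(n) = n + n**2 (t(n) = n**2 + n = n + n**2)
((-4 + 1)*(-4) + t(x(5, 0)))**2 = ((-4 + 1)*(-4) + 5*(1 + 5))**2 = (-3*(-4) + 5*6)**2 = (12 + 30)**2 = 42**2 = 1764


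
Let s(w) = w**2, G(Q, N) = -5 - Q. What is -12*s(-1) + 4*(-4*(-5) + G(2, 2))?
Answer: 40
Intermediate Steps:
-12*s(-1) + 4*(-4*(-5) + G(2, 2)) = -12*(-1)**2 + 4*(-4*(-5) + (-5 - 1*2)) = -12*1 + 4*(20 + (-5 - 2)) = -12 + 4*(20 - 7) = -12 + 4*13 = -12 + 52 = 40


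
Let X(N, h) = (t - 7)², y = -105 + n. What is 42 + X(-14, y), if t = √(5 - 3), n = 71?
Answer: 93 - 14*√2 ≈ 73.201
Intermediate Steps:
t = √2 ≈ 1.4142
y = -34 (y = -105 + 71 = -34)
X(N, h) = (-7 + √2)² (X(N, h) = (√2 - 7)² = (-7 + √2)²)
42 + X(-14, y) = 42 + (7 - √2)²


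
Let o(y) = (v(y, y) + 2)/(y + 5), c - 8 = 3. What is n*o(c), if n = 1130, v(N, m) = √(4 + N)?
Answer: 565/4 + 565*√15/8 ≈ 414.78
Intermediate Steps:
c = 11 (c = 8 + 3 = 11)
o(y) = (2 + √(4 + y))/(5 + y) (o(y) = (√(4 + y) + 2)/(y + 5) = (2 + √(4 + y))/(5 + y))
n*o(c) = 1130*((2 + √(4 + 11))/(5 + 11)) = 1130*((2 + √15)/16) = 1130*(⅛ + √15/16) = 565/4 + 565*√15/8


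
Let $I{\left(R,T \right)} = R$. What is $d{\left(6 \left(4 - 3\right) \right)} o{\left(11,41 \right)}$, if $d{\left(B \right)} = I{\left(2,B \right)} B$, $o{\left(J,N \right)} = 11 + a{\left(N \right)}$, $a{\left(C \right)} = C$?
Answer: $624$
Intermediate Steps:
$o{\left(J,N \right)} = 11 + N$
$d{\left(B \right)} = 2 B$
$d{\left(6 \left(4 - 3\right) \right)} o{\left(11,41 \right)} = 2 \cdot 6 \left(4 - 3\right) \left(11 + 41\right) = 2 \cdot 6 \cdot 1 \cdot 52 = 2 \cdot 6 \cdot 52 = 12 \cdot 52 = 624$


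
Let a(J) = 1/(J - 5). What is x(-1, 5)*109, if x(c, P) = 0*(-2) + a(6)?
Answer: 109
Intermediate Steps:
a(J) = 1/(-5 + J)
x(c, P) = 1 (x(c, P) = 0*(-2) + 1/(-5 + 6) = 0 + 1/1 = 0 + 1 = 1)
x(-1, 5)*109 = 1*109 = 109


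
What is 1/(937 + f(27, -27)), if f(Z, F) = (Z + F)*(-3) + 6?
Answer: 1/943 ≈ 0.0010604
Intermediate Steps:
f(Z, F) = 6 - 3*F - 3*Z (f(Z, F) = (F + Z)*(-3) + 6 = (-3*F - 3*Z) + 6 = 6 - 3*F - 3*Z)
1/(937 + f(27, -27)) = 1/(937 + (6 - 3*(-27) - 3*27)) = 1/(937 + (6 + 81 - 81)) = 1/(937 + 6) = 1/943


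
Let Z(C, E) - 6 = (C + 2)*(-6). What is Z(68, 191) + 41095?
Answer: 40681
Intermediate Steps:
Z(C, E) = -6 - 6*C (Z(C, E) = 6 + (C + 2)*(-6) = 6 + (2 + C)*(-6) = 6 + (-12 - 6*C) = -6 - 6*C)
Z(68, 191) + 41095 = (-6 - 6*68) + 41095 = (-6 - 408) + 41095 = -414 + 41095 = 40681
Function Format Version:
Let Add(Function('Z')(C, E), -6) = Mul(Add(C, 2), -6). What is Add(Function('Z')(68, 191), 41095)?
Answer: 40681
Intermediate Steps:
Function('Z')(C, E) = Add(-6, Mul(-6, C)) (Function('Z')(C, E) = Add(6, Mul(Add(C, 2), -6)) = Add(6, Mul(Add(2, C), -6)) = Add(6, Add(-12, Mul(-6, C))) = Add(-6, Mul(-6, C)))
Add(Function('Z')(68, 191), 41095) = Add(Add(-6, Mul(-6, 68)), 41095) = Add(Add(-6, -408), 41095) = Add(-414, 41095) = 40681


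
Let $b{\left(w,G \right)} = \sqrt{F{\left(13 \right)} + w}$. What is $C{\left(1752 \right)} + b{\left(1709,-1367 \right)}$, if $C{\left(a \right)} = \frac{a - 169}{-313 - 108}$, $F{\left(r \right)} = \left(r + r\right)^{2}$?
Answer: $- \frac{1583}{421} + 3 \sqrt{265} \approx 45.076$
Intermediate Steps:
$F{\left(r \right)} = 4 r^{2}$ ($F{\left(r \right)} = \left(2 r\right)^{2} = 4 r^{2}$)
$C{\left(a \right)} = \frac{169}{421} - \frac{a}{421}$ ($C{\left(a \right)} = \frac{-169 + a}{-421} = \left(-169 + a\right) \left(- \frac{1}{421}\right) = \frac{169}{421} - \frac{a}{421}$)
$b{\left(w,G \right)} = \sqrt{676 + w}$ ($b{\left(w,G \right)} = \sqrt{4 \cdot 13^{2} + w} = \sqrt{4 \cdot 169 + w} = \sqrt{676 + w}$)
$C{\left(1752 \right)} + b{\left(1709,-1367 \right)} = \left(\frac{169}{421} - \frac{1752}{421}\right) + \sqrt{676 + 1709} = \left(\frac{169}{421} - \frac{1752}{421}\right) + \sqrt{2385} = - \frac{1583}{421} + 3 \sqrt{265}$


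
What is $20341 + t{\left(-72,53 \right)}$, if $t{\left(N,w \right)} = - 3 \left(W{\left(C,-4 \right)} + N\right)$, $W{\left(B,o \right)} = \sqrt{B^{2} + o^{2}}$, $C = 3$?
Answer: $20542$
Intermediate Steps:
$t{\left(N,w \right)} = -15 - 3 N$ ($t{\left(N,w \right)} = - 3 \left(\sqrt{3^{2} + \left(-4\right)^{2}} + N\right) = - 3 \left(\sqrt{9 + 16} + N\right) = - 3 \left(\sqrt{25} + N\right) = - 3 \left(5 + N\right) = -15 - 3 N$)
$20341 + t{\left(-72,53 \right)} = 20341 - -201 = 20341 + \left(-15 + 216\right) = 20341 + 201 = 20542$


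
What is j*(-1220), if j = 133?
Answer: -162260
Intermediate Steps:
j*(-1220) = 133*(-1220) = -162260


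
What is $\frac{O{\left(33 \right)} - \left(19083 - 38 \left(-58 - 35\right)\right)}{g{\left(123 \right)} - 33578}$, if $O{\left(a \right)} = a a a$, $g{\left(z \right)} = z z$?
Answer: $- \frac{13320}{18449} \approx -0.72199$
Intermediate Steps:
$g{\left(z \right)} = z^{2}$
$O{\left(a \right)} = a^{3}$ ($O{\left(a \right)} = a^{2} a = a^{3}$)
$\frac{O{\left(33 \right)} - \left(19083 - 38 \left(-58 - 35\right)\right)}{g{\left(123 \right)} - 33578} = \frac{33^{3} - \left(19083 - 38 \left(-58 - 35\right)\right)}{123^{2} - 33578} = \frac{35937 + \left(\left(-2104 + 38 \left(-93\right)\right) - 16979\right)}{15129 - 33578} = \frac{35937 - 22617}{-18449} = \left(35937 - 22617\right) \left(- \frac{1}{18449}\right) = 13320 \left(- \frac{1}{18449}\right) = - \frac{13320}{18449}$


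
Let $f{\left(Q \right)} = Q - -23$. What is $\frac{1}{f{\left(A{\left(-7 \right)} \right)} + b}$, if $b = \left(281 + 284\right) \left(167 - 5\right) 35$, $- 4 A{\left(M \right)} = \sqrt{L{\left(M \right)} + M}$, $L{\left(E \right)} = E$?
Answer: $\frac{25628584}{82103039730639} + \frac{2 i \sqrt{14}}{82103039730639} \approx 3.1215 \cdot 10^{-7} + 9.1145 \cdot 10^{-14} i$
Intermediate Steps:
$A{\left(M \right)} = - \frac{\sqrt{2} \sqrt{M}}{4}$ ($A{\left(M \right)} = - \frac{\sqrt{M + M}}{4} = - \frac{\sqrt{2 M}}{4} = - \frac{\sqrt{2} \sqrt{M}}{4}$)
$f{\left(Q \right)} = 23 + Q$ ($f{\left(Q \right)} = Q + 23 = 23 + Q$)
$b = 3203550$ ($b = 565 \cdot 162 \cdot 35 = 91530 \cdot 35 = 3203550$)
$\frac{1}{f{\left(A{\left(-7 \right)} \right)} + b} = \frac{1}{\left(23 - \frac{\sqrt{2} \sqrt{-7}}{4}\right) + 3203550} = \frac{1}{\left(23 - \frac{\sqrt{2} i \sqrt{7}}{4}\right) + 3203550} = \frac{1}{\left(23 - \frac{i \sqrt{14}}{4}\right) + 3203550} = \frac{1}{3203573 - \frac{i \sqrt{14}}{4}}$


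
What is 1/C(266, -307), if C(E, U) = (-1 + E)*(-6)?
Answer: -1/1590 ≈ -0.00062893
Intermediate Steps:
C(E, U) = 6 - 6*E
1/C(266, -307) = 1/(6 - 6*266) = 1/(6 - 1596) = 1/(-1590) = -1/1590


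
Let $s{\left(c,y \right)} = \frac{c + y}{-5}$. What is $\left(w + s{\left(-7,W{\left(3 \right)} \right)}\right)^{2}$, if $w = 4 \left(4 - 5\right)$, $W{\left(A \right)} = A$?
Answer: $\frac{256}{25} \approx 10.24$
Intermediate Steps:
$s{\left(c,y \right)} = - \frac{c}{5} - \frac{y}{5}$ ($s{\left(c,y \right)} = \left(c + y\right) \left(- \frac{1}{5}\right) = - \frac{c}{5} - \frac{y}{5}$)
$w = -4$ ($w = 4 \left(-1\right) = -4$)
$\left(w + s{\left(-7,W{\left(3 \right)} \right)}\right)^{2} = \left(-4 - - \frac{4}{5}\right)^{2} = \left(-4 + \left(\frac{7}{5} - \frac{3}{5}\right)\right)^{2} = \left(-4 + \frac{4}{5}\right)^{2} = \left(- \frac{16}{5}\right)^{2} = \frac{256}{25}$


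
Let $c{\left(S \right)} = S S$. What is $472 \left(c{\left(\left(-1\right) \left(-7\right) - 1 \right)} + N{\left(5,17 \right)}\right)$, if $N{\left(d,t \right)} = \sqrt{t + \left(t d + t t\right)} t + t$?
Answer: $25016 + 8024 \sqrt{391} \approx 1.8368 \cdot 10^{5}$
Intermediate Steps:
$c{\left(S \right)} = S^{2}$
$N{\left(d,t \right)} = t + t \sqrt{t + t^{2} + d t}$ ($N{\left(d,t \right)} = \sqrt{t + \left(d t + t^{2}\right)} t + t = \sqrt{t + \left(t^{2} + d t\right)} t + t = \sqrt{t + t^{2} + d t} t + t = t \sqrt{t + t^{2} + d t} + t = t + t \sqrt{t + t^{2} + d t}$)
$472 \left(c{\left(\left(-1\right) \left(-7\right) - 1 \right)} + N{\left(5,17 \right)}\right) = 472 \left(\left(\left(-1\right) \left(-7\right) - 1\right)^{2} + 17 \left(1 + \sqrt{17 \left(1 + 5 + 17\right)}\right)\right) = 472 \left(\left(7 - 1\right)^{2} + 17 \left(1 + \sqrt{17 \cdot 23}\right)\right) = 472 \left(6^{2} + 17 \left(1 + \sqrt{391}\right)\right) = 472 \left(36 + \left(17 + 17 \sqrt{391}\right)\right) = 472 \left(53 + 17 \sqrt{391}\right) = 25016 + 8024 \sqrt{391}$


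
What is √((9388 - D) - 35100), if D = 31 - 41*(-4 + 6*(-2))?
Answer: I*√26399 ≈ 162.48*I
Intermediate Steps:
D = 687 (D = 31 - 41*(-4 - 12) = 31 - 41*(-16) = 31 + 656 = 687)
√((9388 - D) - 35100) = √((9388 - 1*687) - 35100) = √((9388 - 687) - 35100) = √(8701 - 35100) = √(-26399) = I*√26399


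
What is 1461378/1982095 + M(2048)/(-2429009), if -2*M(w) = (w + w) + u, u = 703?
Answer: 7108912702709/9629053187710 ≈ 0.73828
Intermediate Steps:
M(w) = -703/2 - w (M(w) = -((w + w) + 703)/2 = -(2*w + 703)/2 = -(703 + 2*w)/2 = -703/2 - w)
1461378/1982095 + M(2048)/(-2429009) = 1461378/1982095 + (-703/2 - 1*2048)/(-2429009) = 1461378*(1/1982095) + (-703/2 - 2048)*(-1/2429009) = 1461378/1982095 - 4799/2*(-1/2429009) = 1461378/1982095 + 4799/4858018 = 7108912702709/9629053187710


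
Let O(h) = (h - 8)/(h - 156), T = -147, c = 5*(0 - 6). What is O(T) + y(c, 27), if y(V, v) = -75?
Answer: -22570/303 ≈ -74.488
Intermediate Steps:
c = -30 (c = 5*(-6) = -30)
O(h) = (-8 + h)/(-156 + h)
O(T) + y(c, 27) = (-8 - 147)/(-156 - 147) - 75 = -155/(-303) - 75 = -1/303*(-155) - 75 = 155/303 - 75 = -22570/303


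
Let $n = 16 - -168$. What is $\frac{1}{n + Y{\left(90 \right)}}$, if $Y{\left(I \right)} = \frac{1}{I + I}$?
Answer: $\frac{180}{33121} \approx 0.0054346$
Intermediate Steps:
$n = 184$ ($n = 16 + 168 = 184$)
$Y{\left(I \right)} = \frac{1}{2 I}$
$\frac{1}{n + Y{\left(90 \right)}} = \frac{1}{184 + \frac{1}{2 \cdot 90}} = \frac{1}{184 + \frac{1}{2} \cdot \frac{1}{90}} = \frac{1}{184 + \frac{1}{180}} = \frac{1}{\frac{33121}{180}} = \frac{180}{33121}$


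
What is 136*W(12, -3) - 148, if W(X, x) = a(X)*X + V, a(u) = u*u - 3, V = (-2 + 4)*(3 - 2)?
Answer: 230236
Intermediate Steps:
V = 2 (V = 2*1 = 2)
a(u) = -3 + u² (a(u) = u² - 3 = -3 + u²)
W(X, x) = 2 + X*(-3 + X²) (W(X, x) = (-3 + X²)*X + 2 = X*(-3 + X²) + 2 = 2 + X*(-3 + X²))
136*W(12, -3) - 148 = 136*(2 + 12*(-3 + 12²)) - 148 = 136*(2 + 12*(-3 + 144)) - 148 = 136*(2 + 12*141) - 148 = 136*(2 + 1692) - 148 = 136*1694 - 148 = 230384 - 148 = 230236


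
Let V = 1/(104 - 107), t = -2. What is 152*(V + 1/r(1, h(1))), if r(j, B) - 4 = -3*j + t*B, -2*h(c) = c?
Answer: 76/3 ≈ 25.333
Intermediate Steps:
h(c) = -c/2
r(j, B) = 4 - 3*j - 2*B (r(j, B) = 4 + (-3*j - 2*B) = 4 - 3*j - 2*B)
V = -⅓ (V = 1/(-3) = -⅓ ≈ -0.33333)
152*(V + 1/r(1, h(1))) = 152*(-⅓ + 1/(4 - 3*1 - (-1))) = 152*(-⅓ + 1/(4 - 3 - 2*(-½))) = 152*(-⅓ + 1/(4 - 3 + 1)) = 152*(-⅓ + 1/2) = 152*(-⅓ + ½) = 152*(⅙) = 76/3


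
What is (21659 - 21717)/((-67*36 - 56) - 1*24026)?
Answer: 29/13247 ≈ 0.0021892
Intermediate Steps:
(21659 - 21717)/((-67*36 - 56) - 1*24026) = -58/((-2412 - 56) - 24026) = -58/(-2468 - 24026) = -58/(-26494) = -58*(-1/26494) = 29/13247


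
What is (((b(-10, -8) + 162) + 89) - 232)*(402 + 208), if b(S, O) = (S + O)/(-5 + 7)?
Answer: 6100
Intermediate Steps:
b(S, O) = O/2 + S/2 (b(S, O) = (O + S)/2 = (O + S)*(1/2) = O/2 + S/2)
(((b(-10, -8) + 162) + 89) - 232)*(402 + 208) = (((((1/2)*(-8) + (1/2)*(-10)) + 162) + 89) - 232)*(402 + 208) = ((((-4 - 5) + 162) + 89) - 232)*610 = (((-9 + 162) + 89) - 232)*610 = ((153 + 89) - 232)*610 = (242 - 232)*610 = 10*610 = 6100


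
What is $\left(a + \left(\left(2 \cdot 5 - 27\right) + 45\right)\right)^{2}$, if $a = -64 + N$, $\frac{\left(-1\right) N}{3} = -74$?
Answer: $34596$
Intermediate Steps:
$N = 222$ ($N = \left(-3\right) \left(-74\right) = 222$)
$a = 158$ ($a = -64 + 222 = 158$)
$\left(a + \left(\left(2 \cdot 5 - 27\right) + 45\right)\right)^{2} = \left(158 + \left(\left(2 \cdot 5 - 27\right) + 45\right)\right)^{2} = \left(158 + \left(\left(10 - 27\right) + 45\right)\right)^{2} = \left(158 + \left(-17 + 45\right)\right)^{2} = \left(158 + 28\right)^{2} = 186^{2} = 34596$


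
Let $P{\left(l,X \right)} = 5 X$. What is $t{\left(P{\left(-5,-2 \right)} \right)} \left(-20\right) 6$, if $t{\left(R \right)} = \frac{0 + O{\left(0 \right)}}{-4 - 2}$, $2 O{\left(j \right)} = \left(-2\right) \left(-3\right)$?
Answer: $60$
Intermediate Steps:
$O{\left(j \right)} = 3$ ($O{\left(j \right)} = \frac{\left(-2\right) \left(-3\right)}{2} = \frac{1}{2} \cdot 6 = 3$)
$t{\left(R \right)} = - \frac{1}{2}$ ($t{\left(R \right)} = \frac{0 + 3}{-4 - 2} = \frac{3}{-6} = 3 \left(- \frac{1}{6}\right) = - \frac{1}{2}$)
$t{\left(P{\left(-5,-2 \right)} \right)} \left(-20\right) 6 = \left(- \frac{1}{2}\right) \left(-20\right) 6 = 10 \cdot 6 = 60$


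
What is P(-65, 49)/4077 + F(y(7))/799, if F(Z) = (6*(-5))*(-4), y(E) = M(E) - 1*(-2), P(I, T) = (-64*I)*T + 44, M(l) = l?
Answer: 163392556/3257523 ≈ 50.159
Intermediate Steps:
P(I, T) = 44 - 64*I*T (P(I, T) = -64*I*T + 44 = 44 - 64*I*T)
y(E) = 2 + E (y(E) = E - 1*(-2) = E + 2 = 2 + E)
F(Z) = 120 (F(Z) = -30*(-4) = 120)
P(-65, 49)/4077 + F(y(7))/799 = (44 - 64*(-65)*49)/4077 + 120/799 = (44 + 203840)*(1/4077) + 120*(1/799) = 203884*(1/4077) + 120/799 = 203884/4077 + 120/799 = 163392556/3257523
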